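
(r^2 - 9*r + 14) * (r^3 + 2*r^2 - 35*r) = r^5 - 7*r^4 - 39*r^3 + 343*r^2 - 490*r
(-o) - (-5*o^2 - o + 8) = 5*o^2 - 8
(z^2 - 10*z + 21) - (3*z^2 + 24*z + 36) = -2*z^2 - 34*z - 15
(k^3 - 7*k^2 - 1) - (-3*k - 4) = k^3 - 7*k^2 + 3*k + 3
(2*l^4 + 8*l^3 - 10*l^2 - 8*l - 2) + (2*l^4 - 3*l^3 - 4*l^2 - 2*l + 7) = 4*l^4 + 5*l^3 - 14*l^2 - 10*l + 5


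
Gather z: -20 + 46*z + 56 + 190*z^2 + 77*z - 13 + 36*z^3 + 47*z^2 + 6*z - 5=36*z^3 + 237*z^2 + 129*z + 18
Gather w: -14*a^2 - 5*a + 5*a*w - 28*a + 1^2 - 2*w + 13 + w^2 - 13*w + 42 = -14*a^2 - 33*a + w^2 + w*(5*a - 15) + 56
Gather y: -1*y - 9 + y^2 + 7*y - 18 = y^2 + 6*y - 27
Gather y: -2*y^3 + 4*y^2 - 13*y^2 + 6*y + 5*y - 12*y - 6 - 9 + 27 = -2*y^3 - 9*y^2 - y + 12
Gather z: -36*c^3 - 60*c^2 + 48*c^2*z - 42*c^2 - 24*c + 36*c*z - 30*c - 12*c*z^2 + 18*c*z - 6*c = -36*c^3 - 102*c^2 - 12*c*z^2 - 60*c + z*(48*c^2 + 54*c)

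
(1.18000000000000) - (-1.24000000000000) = 2.42000000000000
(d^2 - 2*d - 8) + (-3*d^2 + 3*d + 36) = -2*d^2 + d + 28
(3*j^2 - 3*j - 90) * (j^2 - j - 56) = 3*j^4 - 6*j^3 - 255*j^2 + 258*j + 5040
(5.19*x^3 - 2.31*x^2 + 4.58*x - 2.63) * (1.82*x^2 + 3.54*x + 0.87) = 9.4458*x^5 + 14.1684*x^4 + 4.6735*x^3 + 9.4169*x^2 - 5.3256*x - 2.2881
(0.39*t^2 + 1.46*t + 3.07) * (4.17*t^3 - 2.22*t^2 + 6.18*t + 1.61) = 1.6263*t^5 + 5.2224*t^4 + 11.9709*t^3 + 2.8353*t^2 + 21.3232*t + 4.9427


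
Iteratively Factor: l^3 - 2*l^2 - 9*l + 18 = (l - 2)*(l^2 - 9) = (l - 2)*(l + 3)*(l - 3)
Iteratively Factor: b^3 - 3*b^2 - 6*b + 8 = (b + 2)*(b^2 - 5*b + 4) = (b - 1)*(b + 2)*(b - 4)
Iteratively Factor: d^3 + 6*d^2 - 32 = (d - 2)*(d^2 + 8*d + 16) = (d - 2)*(d + 4)*(d + 4)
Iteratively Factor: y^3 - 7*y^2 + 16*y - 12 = (y - 2)*(y^2 - 5*y + 6) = (y - 3)*(y - 2)*(y - 2)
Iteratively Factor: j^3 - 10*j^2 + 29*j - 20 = (j - 1)*(j^2 - 9*j + 20) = (j - 5)*(j - 1)*(j - 4)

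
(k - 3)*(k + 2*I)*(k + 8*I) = k^3 - 3*k^2 + 10*I*k^2 - 16*k - 30*I*k + 48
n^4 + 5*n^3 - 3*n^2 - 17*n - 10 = (n - 2)*(n + 1)^2*(n + 5)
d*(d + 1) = d^2 + d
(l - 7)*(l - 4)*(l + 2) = l^3 - 9*l^2 + 6*l + 56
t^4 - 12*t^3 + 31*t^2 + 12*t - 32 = (t - 8)*(t - 4)*(t - 1)*(t + 1)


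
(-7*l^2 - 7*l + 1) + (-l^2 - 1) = -8*l^2 - 7*l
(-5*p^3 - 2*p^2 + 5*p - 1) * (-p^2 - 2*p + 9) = 5*p^5 + 12*p^4 - 46*p^3 - 27*p^2 + 47*p - 9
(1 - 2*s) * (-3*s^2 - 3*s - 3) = 6*s^3 + 3*s^2 + 3*s - 3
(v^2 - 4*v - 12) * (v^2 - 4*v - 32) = v^4 - 8*v^3 - 28*v^2 + 176*v + 384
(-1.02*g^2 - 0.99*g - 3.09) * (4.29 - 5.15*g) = 5.253*g^3 + 0.722700000000001*g^2 + 11.6664*g - 13.2561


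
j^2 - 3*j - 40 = (j - 8)*(j + 5)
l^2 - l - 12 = (l - 4)*(l + 3)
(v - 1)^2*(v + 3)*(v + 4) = v^4 + 5*v^3 - v^2 - 17*v + 12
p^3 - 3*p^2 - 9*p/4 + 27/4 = (p - 3)*(p - 3/2)*(p + 3/2)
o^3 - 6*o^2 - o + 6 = (o - 6)*(o - 1)*(o + 1)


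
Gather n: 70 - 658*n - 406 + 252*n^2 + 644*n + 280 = 252*n^2 - 14*n - 56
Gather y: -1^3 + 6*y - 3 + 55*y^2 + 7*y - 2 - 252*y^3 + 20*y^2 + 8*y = -252*y^3 + 75*y^2 + 21*y - 6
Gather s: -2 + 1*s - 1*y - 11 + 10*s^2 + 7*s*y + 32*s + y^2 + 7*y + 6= 10*s^2 + s*(7*y + 33) + y^2 + 6*y - 7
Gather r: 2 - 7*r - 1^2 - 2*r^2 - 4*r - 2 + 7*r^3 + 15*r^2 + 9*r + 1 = 7*r^3 + 13*r^2 - 2*r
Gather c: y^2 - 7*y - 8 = y^2 - 7*y - 8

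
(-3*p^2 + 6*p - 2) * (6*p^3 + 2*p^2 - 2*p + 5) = -18*p^5 + 30*p^4 + 6*p^3 - 31*p^2 + 34*p - 10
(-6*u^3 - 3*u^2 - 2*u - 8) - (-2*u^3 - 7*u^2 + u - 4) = -4*u^3 + 4*u^2 - 3*u - 4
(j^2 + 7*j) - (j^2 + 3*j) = 4*j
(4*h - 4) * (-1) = 4 - 4*h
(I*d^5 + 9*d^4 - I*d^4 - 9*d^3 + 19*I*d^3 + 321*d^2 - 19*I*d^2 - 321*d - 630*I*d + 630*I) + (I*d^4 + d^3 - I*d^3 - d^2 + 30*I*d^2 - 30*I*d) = I*d^5 + 9*d^4 - 8*d^3 + 18*I*d^3 + 320*d^2 + 11*I*d^2 - 321*d - 660*I*d + 630*I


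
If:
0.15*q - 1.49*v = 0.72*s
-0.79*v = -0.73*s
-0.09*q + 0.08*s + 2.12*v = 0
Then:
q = 0.00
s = 0.00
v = 0.00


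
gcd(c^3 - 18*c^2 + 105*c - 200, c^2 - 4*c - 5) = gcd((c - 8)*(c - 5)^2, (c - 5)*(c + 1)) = c - 5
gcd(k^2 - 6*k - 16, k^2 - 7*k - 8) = k - 8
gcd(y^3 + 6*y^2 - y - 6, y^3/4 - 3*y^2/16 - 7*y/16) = y + 1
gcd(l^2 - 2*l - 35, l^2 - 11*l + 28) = l - 7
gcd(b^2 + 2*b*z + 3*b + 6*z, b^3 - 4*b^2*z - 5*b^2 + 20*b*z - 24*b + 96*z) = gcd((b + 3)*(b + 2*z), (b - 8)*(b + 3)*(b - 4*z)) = b + 3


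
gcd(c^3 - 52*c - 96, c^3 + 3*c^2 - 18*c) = c + 6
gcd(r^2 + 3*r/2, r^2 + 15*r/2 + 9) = r + 3/2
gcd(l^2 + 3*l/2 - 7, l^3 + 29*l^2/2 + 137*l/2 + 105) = l + 7/2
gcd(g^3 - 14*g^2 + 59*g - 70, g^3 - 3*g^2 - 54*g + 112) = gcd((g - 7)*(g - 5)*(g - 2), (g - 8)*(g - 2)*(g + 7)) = g - 2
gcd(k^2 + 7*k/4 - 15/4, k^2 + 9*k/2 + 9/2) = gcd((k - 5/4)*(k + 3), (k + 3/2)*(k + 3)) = k + 3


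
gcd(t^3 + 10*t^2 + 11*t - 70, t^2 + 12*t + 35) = t^2 + 12*t + 35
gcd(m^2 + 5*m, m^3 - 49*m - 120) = m + 5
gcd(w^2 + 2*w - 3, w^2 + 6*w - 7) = w - 1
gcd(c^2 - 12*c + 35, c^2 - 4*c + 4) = 1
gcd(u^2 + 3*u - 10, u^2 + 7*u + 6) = 1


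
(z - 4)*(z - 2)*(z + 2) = z^3 - 4*z^2 - 4*z + 16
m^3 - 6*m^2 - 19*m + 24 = (m - 8)*(m - 1)*(m + 3)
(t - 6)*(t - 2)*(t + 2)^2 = t^4 - 4*t^3 - 16*t^2 + 16*t + 48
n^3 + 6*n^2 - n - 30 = (n - 2)*(n + 3)*(n + 5)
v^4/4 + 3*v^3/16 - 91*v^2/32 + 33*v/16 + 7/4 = (v/4 + 1)*(v - 2)*(v - 7/4)*(v + 1/2)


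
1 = 1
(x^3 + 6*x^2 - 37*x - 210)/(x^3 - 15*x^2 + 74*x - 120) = (x^2 + 12*x + 35)/(x^2 - 9*x + 20)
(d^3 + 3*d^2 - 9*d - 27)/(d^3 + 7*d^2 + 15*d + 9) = (d - 3)/(d + 1)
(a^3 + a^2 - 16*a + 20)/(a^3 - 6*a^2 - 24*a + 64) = (a^2 + 3*a - 10)/(a^2 - 4*a - 32)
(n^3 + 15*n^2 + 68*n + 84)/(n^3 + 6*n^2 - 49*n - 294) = (n + 2)/(n - 7)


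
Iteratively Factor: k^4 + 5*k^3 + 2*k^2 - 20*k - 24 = (k + 3)*(k^3 + 2*k^2 - 4*k - 8) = (k + 2)*(k + 3)*(k^2 - 4) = (k + 2)^2*(k + 3)*(k - 2)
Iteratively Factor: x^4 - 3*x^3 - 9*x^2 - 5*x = (x + 1)*(x^3 - 4*x^2 - 5*x) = x*(x + 1)*(x^2 - 4*x - 5) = x*(x + 1)^2*(x - 5)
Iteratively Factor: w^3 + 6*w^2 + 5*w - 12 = (w - 1)*(w^2 + 7*w + 12) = (w - 1)*(w + 4)*(w + 3)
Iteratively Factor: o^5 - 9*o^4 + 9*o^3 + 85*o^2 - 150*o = (o)*(o^4 - 9*o^3 + 9*o^2 + 85*o - 150) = o*(o - 5)*(o^3 - 4*o^2 - 11*o + 30) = o*(o - 5)^2*(o^2 + o - 6) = o*(o - 5)^2*(o - 2)*(o + 3)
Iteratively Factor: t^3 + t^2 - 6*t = (t + 3)*(t^2 - 2*t) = (t - 2)*(t + 3)*(t)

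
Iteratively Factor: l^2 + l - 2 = (l - 1)*(l + 2)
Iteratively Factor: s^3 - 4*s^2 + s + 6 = (s + 1)*(s^2 - 5*s + 6) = (s - 3)*(s + 1)*(s - 2)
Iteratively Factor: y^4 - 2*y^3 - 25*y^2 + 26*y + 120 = (y + 2)*(y^3 - 4*y^2 - 17*y + 60) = (y + 2)*(y + 4)*(y^2 - 8*y + 15) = (y - 5)*(y + 2)*(y + 4)*(y - 3)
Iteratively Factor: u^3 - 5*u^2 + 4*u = (u - 1)*(u^2 - 4*u) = (u - 4)*(u - 1)*(u)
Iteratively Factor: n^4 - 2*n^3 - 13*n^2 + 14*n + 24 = (n + 1)*(n^3 - 3*n^2 - 10*n + 24) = (n + 1)*(n + 3)*(n^2 - 6*n + 8) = (n - 4)*(n + 1)*(n + 3)*(n - 2)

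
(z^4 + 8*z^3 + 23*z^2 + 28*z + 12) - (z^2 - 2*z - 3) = z^4 + 8*z^3 + 22*z^2 + 30*z + 15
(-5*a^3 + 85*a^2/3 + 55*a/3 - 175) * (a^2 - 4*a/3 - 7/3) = -5*a^5 + 35*a^4 - 70*a^3/9 - 2390*a^2/9 + 1715*a/9 + 1225/3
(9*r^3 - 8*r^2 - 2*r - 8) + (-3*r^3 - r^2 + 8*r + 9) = 6*r^3 - 9*r^2 + 6*r + 1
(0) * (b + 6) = 0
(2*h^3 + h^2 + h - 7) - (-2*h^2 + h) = 2*h^3 + 3*h^2 - 7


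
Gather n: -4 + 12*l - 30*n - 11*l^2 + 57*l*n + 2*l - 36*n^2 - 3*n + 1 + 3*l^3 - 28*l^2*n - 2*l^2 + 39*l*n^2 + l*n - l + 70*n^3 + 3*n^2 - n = 3*l^3 - 13*l^2 + 13*l + 70*n^3 + n^2*(39*l - 33) + n*(-28*l^2 + 58*l - 34) - 3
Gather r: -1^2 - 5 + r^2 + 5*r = r^2 + 5*r - 6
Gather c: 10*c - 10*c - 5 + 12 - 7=0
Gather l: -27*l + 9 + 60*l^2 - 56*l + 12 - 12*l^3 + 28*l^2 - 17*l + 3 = -12*l^3 + 88*l^2 - 100*l + 24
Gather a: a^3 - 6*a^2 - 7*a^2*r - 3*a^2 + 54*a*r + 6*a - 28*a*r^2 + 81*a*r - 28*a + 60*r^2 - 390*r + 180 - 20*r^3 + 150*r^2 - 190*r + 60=a^3 + a^2*(-7*r - 9) + a*(-28*r^2 + 135*r - 22) - 20*r^3 + 210*r^2 - 580*r + 240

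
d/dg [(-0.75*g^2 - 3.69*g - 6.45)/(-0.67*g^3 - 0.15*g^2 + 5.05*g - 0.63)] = (-0.5025*g^4 - 4.9446*g^3 - 17.3055*g^2 - 0.989999999999998*g + 34.8972)/(0.4489*g^6 + 0.201*g^5 - 6.7445*g^4 - 0.6708*g^3 + 25.6915*g^2 - 6.363*g + 0.3969)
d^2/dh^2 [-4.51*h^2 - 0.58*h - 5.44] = -9.02000000000000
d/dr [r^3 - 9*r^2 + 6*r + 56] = 3*r^2 - 18*r + 6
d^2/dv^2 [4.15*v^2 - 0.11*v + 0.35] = 8.30000000000000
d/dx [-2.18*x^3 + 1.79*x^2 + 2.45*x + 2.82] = -6.54*x^2 + 3.58*x + 2.45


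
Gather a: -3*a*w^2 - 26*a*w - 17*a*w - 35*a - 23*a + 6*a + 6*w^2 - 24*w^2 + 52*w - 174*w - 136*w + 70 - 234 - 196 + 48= a*(-3*w^2 - 43*w - 52) - 18*w^2 - 258*w - 312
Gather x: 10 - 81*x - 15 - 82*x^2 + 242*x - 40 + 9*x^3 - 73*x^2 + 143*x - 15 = 9*x^3 - 155*x^2 + 304*x - 60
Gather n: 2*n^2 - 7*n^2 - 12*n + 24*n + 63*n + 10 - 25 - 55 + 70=-5*n^2 + 75*n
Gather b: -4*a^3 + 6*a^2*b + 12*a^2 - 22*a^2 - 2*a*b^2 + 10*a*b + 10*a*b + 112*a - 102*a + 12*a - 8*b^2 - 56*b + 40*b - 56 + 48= -4*a^3 - 10*a^2 + 22*a + b^2*(-2*a - 8) + b*(6*a^2 + 20*a - 16) - 8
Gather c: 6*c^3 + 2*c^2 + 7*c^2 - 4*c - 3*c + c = 6*c^3 + 9*c^2 - 6*c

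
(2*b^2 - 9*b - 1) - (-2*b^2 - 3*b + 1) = 4*b^2 - 6*b - 2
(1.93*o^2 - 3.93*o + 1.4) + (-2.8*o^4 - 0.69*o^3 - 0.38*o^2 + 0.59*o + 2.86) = -2.8*o^4 - 0.69*o^3 + 1.55*o^2 - 3.34*o + 4.26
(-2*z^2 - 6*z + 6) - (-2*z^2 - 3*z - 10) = 16 - 3*z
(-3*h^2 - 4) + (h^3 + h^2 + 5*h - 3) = h^3 - 2*h^2 + 5*h - 7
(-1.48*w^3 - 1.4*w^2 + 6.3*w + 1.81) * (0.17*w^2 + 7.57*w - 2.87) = -0.2516*w^5 - 11.4416*w^4 - 5.2794*w^3 + 52.0167*w^2 - 4.3793*w - 5.1947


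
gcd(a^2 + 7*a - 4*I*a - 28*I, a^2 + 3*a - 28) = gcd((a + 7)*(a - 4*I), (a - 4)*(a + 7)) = a + 7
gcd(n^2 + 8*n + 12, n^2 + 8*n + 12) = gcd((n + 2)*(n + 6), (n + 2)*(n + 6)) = n^2 + 8*n + 12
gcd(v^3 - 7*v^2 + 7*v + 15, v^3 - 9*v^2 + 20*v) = v - 5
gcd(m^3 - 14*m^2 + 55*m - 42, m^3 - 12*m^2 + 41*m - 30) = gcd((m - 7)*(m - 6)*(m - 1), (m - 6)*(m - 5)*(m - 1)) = m^2 - 7*m + 6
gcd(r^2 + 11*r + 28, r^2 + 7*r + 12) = r + 4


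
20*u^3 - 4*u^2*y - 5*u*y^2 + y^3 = (-5*u + y)*(-2*u + y)*(2*u + y)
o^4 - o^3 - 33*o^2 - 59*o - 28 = (o - 7)*(o + 1)^2*(o + 4)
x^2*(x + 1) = x^3 + x^2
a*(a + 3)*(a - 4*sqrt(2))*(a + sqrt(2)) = a^4 - 3*sqrt(2)*a^3 + 3*a^3 - 9*sqrt(2)*a^2 - 8*a^2 - 24*a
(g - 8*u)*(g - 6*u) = g^2 - 14*g*u + 48*u^2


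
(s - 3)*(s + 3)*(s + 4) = s^3 + 4*s^2 - 9*s - 36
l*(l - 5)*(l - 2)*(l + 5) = l^4 - 2*l^3 - 25*l^2 + 50*l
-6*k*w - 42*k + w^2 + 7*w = (-6*k + w)*(w + 7)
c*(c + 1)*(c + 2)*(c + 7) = c^4 + 10*c^3 + 23*c^2 + 14*c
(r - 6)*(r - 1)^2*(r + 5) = r^4 - 3*r^3 - 27*r^2 + 59*r - 30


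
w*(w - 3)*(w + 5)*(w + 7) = w^4 + 9*w^3 - w^2 - 105*w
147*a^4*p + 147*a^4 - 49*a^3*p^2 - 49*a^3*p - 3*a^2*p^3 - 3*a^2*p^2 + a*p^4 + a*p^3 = (-7*a + p)*(-3*a + p)*(7*a + p)*(a*p + a)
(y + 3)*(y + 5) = y^2 + 8*y + 15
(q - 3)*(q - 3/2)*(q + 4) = q^3 - q^2/2 - 27*q/2 + 18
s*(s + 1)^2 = s^3 + 2*s^2 + s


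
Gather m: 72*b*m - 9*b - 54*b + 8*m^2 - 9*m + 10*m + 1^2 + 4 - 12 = -63*b + 8*m^2 + m*(72*b + 1) - 7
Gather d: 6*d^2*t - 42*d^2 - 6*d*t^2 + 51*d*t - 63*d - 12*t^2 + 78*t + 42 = d^2*(6*t - 42) + d*(-6*t^2 + 51*t - 63) - 12*t^2 + 78*t + 42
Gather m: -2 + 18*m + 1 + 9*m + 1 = 27*m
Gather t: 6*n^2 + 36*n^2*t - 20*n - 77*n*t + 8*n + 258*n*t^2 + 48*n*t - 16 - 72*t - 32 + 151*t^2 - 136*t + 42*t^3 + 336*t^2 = 6*n^2 - 12*n + 42*t^3 + t^2*(258*n + 487) + t*(36*n^2 - 29*n - 208) - 48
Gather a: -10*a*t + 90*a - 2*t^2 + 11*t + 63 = a*(90 - 10*t) - 2*t^2 + 11*t + 63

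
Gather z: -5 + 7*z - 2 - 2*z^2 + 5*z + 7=-2*z^2 + 12*z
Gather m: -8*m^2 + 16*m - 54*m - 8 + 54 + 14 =-8*m^2 - 38*m + 60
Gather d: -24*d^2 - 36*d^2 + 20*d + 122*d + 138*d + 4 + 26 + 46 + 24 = -60*d^2 + 280*d + 100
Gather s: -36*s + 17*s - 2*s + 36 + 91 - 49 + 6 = 84 - 21*s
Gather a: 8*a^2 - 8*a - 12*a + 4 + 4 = 8*a^2 - 20*a + 8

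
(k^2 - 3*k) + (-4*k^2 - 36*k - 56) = -3*k^2 - 39*k - 56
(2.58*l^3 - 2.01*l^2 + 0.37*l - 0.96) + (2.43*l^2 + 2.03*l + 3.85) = 2.58*l^3 + 0.42*l^2 + 2.4*l + 2.89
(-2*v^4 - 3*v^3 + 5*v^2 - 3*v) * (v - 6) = -2*v^5 + 9*v^4 + 23*v^3 - 33*v^2 + 18*v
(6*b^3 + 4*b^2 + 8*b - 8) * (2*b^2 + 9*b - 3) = 12*b^5 + 62*b^4 + 34*b^3 + 44*b^2 - 96*b + 24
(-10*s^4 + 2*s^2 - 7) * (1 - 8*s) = 80*s^5 - 10*s^4 - 16*s^3 + 2*s^2 + 56*s - 7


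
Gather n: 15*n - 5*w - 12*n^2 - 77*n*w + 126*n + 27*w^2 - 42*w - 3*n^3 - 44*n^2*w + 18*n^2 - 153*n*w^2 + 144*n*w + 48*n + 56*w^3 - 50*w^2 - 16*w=-3*n^3 + n^2*(6 - 44*w) + n*(-153*w^2 + 67*w + 189) + 56*w^3 - 23*w^2 - 63*w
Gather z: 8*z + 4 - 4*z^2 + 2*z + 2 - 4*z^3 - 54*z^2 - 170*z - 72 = -4*z^3 - 58*z^2 - 160*z - 66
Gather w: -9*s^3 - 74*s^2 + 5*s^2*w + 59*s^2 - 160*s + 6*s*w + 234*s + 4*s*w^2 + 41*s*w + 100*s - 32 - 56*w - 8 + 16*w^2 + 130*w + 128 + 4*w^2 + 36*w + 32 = -9*s^3 - 15*s^2 + 174*s + w^2*(4*s + 20) + w*(5*s^2 + 47*s + 110) + 120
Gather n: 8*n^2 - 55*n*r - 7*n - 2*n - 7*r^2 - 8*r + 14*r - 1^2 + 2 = 8*n^2 + n*(-55*r - 9) - 7*r^2 + 6*r + 1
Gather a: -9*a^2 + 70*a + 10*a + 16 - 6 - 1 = -9*a^2 + 80*a + 9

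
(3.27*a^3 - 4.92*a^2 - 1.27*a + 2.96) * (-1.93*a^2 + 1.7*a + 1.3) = -6.3111*a^5 + 15.0546*a^4 - 1.6619*a^3 - 14.2678*a^2 + 3.381*a + 3.848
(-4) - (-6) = 2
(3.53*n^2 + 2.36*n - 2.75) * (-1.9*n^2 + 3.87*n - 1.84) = -6.707*n^4 + 9.1771*n^3 + 7.863*n^2 - 14.9849*n + 5.06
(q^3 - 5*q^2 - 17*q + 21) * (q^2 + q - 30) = q^5 - 4*q^4 - 52*q^3 + 154*q^2 + 531*q - 630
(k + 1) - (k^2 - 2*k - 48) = -k^2 + 3*k + 49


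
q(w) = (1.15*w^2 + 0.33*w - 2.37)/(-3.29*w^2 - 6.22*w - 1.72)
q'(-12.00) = -0.00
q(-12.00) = -0.40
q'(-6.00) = -0.02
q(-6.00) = -0.45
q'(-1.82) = 0.10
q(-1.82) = -0.65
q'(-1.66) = 2.01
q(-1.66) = -0.55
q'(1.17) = -0.26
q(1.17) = 0.03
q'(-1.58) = 39.00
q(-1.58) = 0.19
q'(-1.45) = 1.94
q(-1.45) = -1.13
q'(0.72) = -0.52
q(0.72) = 0.19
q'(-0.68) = -4.93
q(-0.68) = -2.09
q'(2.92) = -0.05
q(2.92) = -0.18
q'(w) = (2.3*w + 0.33)/(-3.29*w^2 - 6.22*w - 1.72) + (6.58*w + 6.22)*(1.15*w^2 + 0.33*w - 2.37)/(-3.29*w^2 - 6.22*w - 1.72)^2 = (-6.0673*w^2 - 19.5506*w - 15.309)/(10.8241*w^4 + 40.9276*w^3 + 50.006*w^2 + 21.3968*w + 2.9584)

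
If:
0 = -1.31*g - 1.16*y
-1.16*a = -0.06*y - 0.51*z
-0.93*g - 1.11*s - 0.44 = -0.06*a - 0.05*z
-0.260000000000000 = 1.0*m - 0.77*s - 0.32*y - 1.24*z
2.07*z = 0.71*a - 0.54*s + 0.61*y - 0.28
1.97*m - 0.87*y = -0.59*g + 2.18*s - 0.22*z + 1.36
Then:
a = -0.23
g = 1.68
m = -2.64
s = -1.83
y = -1.90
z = -0.30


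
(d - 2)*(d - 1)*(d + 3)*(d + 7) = d^4 + 7*d^3 - 7*d^2 - 43*d + 42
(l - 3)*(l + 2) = l^2 - l - 6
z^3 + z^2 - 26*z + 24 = (z - 4)*(z - 1)*(z + 6)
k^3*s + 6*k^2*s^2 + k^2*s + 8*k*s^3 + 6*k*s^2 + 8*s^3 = (k + 2*s)*(k + 4*s)*(k*s + s)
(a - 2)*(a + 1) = a^2 - a - 2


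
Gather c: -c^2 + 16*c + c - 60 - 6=-c^2 + 17*c - 66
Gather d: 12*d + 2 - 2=12*d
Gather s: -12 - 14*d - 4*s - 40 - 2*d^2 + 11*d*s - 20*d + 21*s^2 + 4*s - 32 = -2*d^2 + 11*d*s - 34*d + 21*s^2 - 84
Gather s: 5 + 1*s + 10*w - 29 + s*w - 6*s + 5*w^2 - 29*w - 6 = s*(w - 5) + 5*w^2 - 19*w - 30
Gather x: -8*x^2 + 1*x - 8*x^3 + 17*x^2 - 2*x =-8*x^3 + 9*x^2 - x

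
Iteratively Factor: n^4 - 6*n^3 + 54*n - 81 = (n - 3)*(n^3 - 3*n^2 - 9*n + 27) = (n - 3)^2*(n^2 - 9) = (n - 3)^3*(n + 3)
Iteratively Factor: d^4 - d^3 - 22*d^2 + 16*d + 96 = (d - 3)*(d^3 + 2*d^2 - 16*d - 32) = (d - 4)*(d - 3)*(d^2 + 6*d + 8) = (d - 4)*(d - 3)*(d + 4)*(d + 2)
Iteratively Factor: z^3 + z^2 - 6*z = (z - 2)*(z^2 + 3*z) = z*(z - 2)*(z + 3)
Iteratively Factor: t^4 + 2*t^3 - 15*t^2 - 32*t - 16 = (t - 4)*(t^3 + 6*t^2 + 9*t + 4) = (t - 4)*(t + 1)*(t^2 + 5*t + 4) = (t - 4)*(t + 1)*(t + 4)*(t + 1)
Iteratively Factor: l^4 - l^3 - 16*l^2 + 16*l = (l - 4)*(l^3 + 3*l^2 - 4*l) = l*(l - 4)*(l^2 + 3*l - 4) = l*(l - 4)*(l + 4)*(l - 1)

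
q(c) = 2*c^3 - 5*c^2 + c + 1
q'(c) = 6*c^2 - 10*c + 1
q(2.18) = 0.14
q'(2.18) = 7.71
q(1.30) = -1.76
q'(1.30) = -1.86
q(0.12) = 1.05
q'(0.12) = -0.11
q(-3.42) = -140.91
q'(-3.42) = 105.38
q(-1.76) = -27.15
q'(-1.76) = 37.19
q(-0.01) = 0.99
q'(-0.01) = 1.10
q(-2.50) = -64.00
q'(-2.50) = 63.50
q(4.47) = 84.19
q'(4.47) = 76.19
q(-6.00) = -617.00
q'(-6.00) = 277.00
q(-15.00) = -7889.00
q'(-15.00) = 1501.00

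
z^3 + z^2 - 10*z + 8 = (z - 2)*(z - 1)*(z + 4)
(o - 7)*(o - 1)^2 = o^3 - 9*o^2 + 15*o - 7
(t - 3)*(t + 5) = t^2 + 2*t - 15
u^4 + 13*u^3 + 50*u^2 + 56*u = u*(u + 2)*(u + 4)*(u + 7)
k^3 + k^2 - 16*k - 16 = (k - 4)*(k + 1)*(k + 4)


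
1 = 1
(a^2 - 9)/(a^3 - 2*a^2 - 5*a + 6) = (a + 3)/(a^2 + a - 2)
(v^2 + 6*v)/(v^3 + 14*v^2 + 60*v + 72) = v/(v^2 + 8*v + 12)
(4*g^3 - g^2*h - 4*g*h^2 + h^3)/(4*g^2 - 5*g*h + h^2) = g + h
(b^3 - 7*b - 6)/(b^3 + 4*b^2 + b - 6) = (b^2 - 2*b - 3)/(b^2 + 2*b - 3)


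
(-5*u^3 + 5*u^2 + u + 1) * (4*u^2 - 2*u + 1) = -20*u^5 + 30*u^4 - 11*u^3 + 7*u^2 - u + 1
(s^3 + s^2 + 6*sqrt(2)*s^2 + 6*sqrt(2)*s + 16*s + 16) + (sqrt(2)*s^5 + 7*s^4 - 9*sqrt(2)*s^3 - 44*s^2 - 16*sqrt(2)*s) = sqrt(2)*s^5 + 7*s^4 - 9*sqrt(2)*s^3 + s^3 - 43*s^2 + 6*sqrt(2)*s^2 - 10*sqrt(2)*s + 16*s + 16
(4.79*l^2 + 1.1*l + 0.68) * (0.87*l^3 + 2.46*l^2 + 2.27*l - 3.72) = 4.1673*l^5 + 12.7404*l^4 + 14.1709*l^3 - 13.649*l^2 - 2.5484*l - 2.5296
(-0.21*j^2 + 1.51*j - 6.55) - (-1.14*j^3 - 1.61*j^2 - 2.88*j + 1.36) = 1.14*j^3 + 1.4*j^2 + 4.39*j - 7.91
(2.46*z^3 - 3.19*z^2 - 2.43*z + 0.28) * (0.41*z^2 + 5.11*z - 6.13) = 1.0086*z^5 + 11.2627*z^4 - 32.377*z^3 + 7.2522*z^2 + 16.3267*z - 1.7164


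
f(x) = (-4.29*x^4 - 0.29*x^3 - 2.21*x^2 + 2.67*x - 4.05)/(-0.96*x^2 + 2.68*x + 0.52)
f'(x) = (1.92*x - 2.68)*(-4.29*x^4 - 0.29*x^3 - 2.21*x^2 + 2.67*x - 4.05)/(-0.96*x^2 + 2.68*x + 0.52)^2 + (-17.16*x^3 - 0.87*x^2 - 4.42*x + 2.67)/(-0.96*x^2 + 2.68*x + 0.52) = (8.2368*x^5 - 34.2132*x^4 - 10.4776*x^3 - 3.812*x^2 - 10.0744*x + 12.2424)/(0.9216*x^4 - 5.1456*x^3 + 6.184*x^2 + 2.7872*x + 0.2704)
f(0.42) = -2.35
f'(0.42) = 2.57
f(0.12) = -4.55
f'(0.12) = 15.99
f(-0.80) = 4.11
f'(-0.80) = 1.30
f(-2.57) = 16.35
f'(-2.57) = -13.78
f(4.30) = 266.92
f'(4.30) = -16.05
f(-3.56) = 33.87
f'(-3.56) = -21.68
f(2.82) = -658.48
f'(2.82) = -4967.53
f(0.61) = -2.17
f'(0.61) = -0.54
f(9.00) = 536.84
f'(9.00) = 89.97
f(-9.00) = 277.65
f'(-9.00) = -68.47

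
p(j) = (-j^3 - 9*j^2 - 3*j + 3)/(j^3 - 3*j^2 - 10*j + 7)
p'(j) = (-3*j^2 - 18*j - 3)/(j^3 - 3*j^2 - 10*j + 7) + (-3*j^2 + 6*j + 10)*(-j^3 - 9*j^2 - 3*j + 3)/(j^3 - 3*j^2 - 10*j + 7)^2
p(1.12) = 1.99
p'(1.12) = 0.17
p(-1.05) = -0.20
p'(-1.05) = 0.96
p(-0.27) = 0.34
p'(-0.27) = 0.46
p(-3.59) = 1.33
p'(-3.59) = 1.04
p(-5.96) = 0.35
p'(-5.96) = 0.19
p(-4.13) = 0.92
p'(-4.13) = 0.56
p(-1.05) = -0.20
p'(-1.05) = 0.96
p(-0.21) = 0.36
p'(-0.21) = 0.42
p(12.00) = -2.58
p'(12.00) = 0.21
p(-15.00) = -0.36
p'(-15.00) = 0.04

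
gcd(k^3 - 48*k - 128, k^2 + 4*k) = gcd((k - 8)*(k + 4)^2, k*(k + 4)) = k + 4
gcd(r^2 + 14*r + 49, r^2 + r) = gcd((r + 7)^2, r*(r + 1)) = 1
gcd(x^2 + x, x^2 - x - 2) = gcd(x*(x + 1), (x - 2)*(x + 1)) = x + 1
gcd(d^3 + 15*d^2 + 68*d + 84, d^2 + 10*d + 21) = d + 7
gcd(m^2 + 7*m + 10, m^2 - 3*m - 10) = m + 2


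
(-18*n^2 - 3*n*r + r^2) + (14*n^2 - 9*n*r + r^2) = -4*n^2 - 12*n*r + 2*r^2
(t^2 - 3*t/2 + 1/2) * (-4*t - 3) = -4*t^3 + 3*t^2 + 5*t/2 - 3/2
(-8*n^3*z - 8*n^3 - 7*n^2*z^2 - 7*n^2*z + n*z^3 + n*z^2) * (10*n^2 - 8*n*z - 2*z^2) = -80*n^5*z - 80*n^5 - 6*n^4*z^2 - 6*n^4*z + 82*n^3*z^3 + 82*n^3*z^2 + 6*n^2*z^4 + 6*n^2*z^3 - 2*n*z^5 - 2*n*z^4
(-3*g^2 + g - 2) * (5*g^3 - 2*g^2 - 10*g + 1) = -15*g^5 + 11*g^4 + 18*g^3 - 9*g^2 + 21*g - 2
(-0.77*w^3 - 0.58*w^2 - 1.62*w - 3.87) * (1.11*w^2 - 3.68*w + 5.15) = -0.8547*w^5 + 2.1898*w^4 - 3.6293*w^3 - 1.3211*w^2 + 5.8986*w - 19.9305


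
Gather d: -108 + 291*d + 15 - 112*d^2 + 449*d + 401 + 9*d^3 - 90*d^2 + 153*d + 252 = 9*d^3 - 202*d^2 + 893*d + 560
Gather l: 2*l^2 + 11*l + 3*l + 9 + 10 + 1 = 2*l^2 + 14*l + 20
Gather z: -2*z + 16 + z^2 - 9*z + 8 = z^2 - 11*z + 24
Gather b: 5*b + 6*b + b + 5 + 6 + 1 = 12*b + 12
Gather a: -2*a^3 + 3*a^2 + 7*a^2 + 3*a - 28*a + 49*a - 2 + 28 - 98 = -2*a^3 + 10*a^2 + 24*a - 72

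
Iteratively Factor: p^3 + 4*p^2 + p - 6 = (p - 1)*(p^2 + 5*p + 6) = (p - 1)*(p + 2)*(p + 3)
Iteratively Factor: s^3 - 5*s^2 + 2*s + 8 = (s + 1)*(s^2 - 6*s + 8) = (s - 2)*(s + 1)*(s - 4)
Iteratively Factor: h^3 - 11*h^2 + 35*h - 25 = (h - 1)*(h^2 - 10*h + 25) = (h - 5)*(h - 1)*(h - 5)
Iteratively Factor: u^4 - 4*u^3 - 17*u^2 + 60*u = (u + 4)*(u^3 - 8*u^2 + 15*u) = (u - 3)*(u + 4)*(u^2 - 5*u) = u*(u - 3)*(u + 4)*(u - 5)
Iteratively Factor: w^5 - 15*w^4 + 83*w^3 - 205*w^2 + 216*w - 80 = (w - 4)*(w^4 - 11*w^3 + 39*w^2 - 49*w + 20) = (w - 5)*(w - 4)*(w^3 - 6*w^2 + 9*w - 4) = (w - 5)*(w - 4)^2*(w^2 - 2*w + 1) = (w - 5)*(w - 4)^2*(w - 1)*(w - 1)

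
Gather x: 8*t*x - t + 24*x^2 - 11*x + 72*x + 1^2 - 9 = -t + 24*x^2 + x*(8*t + 61) - 8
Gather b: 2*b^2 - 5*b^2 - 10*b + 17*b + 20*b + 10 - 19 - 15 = -3*b^2 + 27*b - 24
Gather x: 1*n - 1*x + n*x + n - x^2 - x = 2*n - x^2 + x*(n - 2)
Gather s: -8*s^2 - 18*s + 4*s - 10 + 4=-8*s^2 - 14*s - 6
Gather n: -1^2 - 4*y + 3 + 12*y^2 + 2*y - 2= 12*y^2 - 2*y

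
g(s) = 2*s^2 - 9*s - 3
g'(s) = 4*s - 9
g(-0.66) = 3.81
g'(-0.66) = -11.64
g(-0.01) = -2.91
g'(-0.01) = -9.04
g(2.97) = -12.09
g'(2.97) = 2.88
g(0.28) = -5.36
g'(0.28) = -7.88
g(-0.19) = -1.22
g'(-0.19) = -9.76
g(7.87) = 50.04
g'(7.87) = 22.48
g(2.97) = -12.09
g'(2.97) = 2.88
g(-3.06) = 43.27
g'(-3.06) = -21.24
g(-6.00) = 123.00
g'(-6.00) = -33.00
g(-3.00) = 42.00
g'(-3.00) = -21.00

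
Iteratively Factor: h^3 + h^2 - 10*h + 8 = (h + 4)*(h^2 - 3*h + 2) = (h - 2)*(h + 4)*(h - 1)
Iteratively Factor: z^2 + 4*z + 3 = (z + 1)*(z + 3)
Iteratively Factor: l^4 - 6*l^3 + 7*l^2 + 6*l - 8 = (l + 1)*(l^3 - 7*l^2 + 14*l - 8) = (l - 2)*(l + 1)*(l^2 - 5*l + 4) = (l - 4)*(l - 2)*(l + 1)*(l - 1)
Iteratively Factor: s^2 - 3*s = (s - 3)*(s)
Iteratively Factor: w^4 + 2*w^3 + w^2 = (w + 1)*(w^3 + w^2) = w*(w + 1)*(w^2 + w) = w*(w + 1)^2*(w)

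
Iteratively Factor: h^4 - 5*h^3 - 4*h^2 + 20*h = (h - 5)*(h^3 - 4*h) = (h - 5)*(h + 2)*(h^2 - 2*h) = h*(h - 5)*(h + 2)*(h - 2)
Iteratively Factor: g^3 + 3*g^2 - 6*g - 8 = (g + 1)*(g^2 + 2*g - 8) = (g + 1)*(g + 4)*(g - 2)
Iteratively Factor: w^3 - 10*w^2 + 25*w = (w - 5)*(w^2 - 5*w) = w*(w - 5)*(w - 5)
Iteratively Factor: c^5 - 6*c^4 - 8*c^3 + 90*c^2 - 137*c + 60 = (c - 1)*(c^4 - 5*c^3 - 13*c^2 + 77*c - 60) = (c - 3)*(c - 1)*(c^3 - 2*c^2 - 19*c + 20) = (c - 3)*(c - 1)^2*(c^2 - c - 20) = (c - 3)*(c - 1)^2*(c + 4)*(c - 5)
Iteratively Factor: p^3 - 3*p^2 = (p - 3)*(p^2) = p*(p - 3)*(p)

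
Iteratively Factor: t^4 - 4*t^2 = (t)*(t^3 - 4*t) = t*(t + 2)*(t^2 - 2*t) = t^2*(t + 2)*(t - 2)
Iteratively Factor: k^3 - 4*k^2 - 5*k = (k + 1)*(k^2 - 5*k) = (k - 5)*(k + 1)*(k)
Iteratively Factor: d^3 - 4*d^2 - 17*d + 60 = (d - 5)*(d^2 + d - 12) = (d - 5)*(d + 4)*(d - 3)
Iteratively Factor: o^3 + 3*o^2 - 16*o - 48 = (o - 4)*(o^2 + 7*o + 12) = (o - 4)*(o + 4)*(o + 3)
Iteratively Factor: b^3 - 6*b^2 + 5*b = (b - 1)*(b^2 - 5*b) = b*(b - 1)*(b - 5)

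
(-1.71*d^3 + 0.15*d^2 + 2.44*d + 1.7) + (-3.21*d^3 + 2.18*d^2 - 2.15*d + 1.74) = -4.92*d^3 + 2.33*d^2 + 0.29*d + 3.44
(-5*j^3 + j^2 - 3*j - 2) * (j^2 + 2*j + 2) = -5*j^5 - 9*j^4 - 11*j^3 - 6*j^2 - 10*j - 4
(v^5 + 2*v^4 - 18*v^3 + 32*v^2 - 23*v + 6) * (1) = v^5 + 2*v^4 - 18*v^3 + 32*v^2 - 23*v + 6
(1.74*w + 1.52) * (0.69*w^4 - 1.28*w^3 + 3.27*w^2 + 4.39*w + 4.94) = 1.2006*w^5 - 1.1784*w^4 + 3.7442*w^3 + 12.609*w^2 + 15.2684*w + 7.5088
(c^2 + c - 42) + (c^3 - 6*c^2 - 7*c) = c^3 - 5*c^2 - 6*c - 42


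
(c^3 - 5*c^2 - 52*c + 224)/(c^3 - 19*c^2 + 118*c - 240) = (c^2 + 3*c - 28)/(c^2 - 11*c + 30)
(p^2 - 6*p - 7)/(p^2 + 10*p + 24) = (p^2 - 6*p - 7)/(p^2 + 10*p + 24)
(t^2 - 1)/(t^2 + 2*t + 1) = (t - 1)/(t + 1)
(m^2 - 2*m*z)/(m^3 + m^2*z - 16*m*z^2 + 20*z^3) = m/(m^2 + 3*m*z - 10*z^2)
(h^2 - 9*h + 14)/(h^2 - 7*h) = (h - 2)/h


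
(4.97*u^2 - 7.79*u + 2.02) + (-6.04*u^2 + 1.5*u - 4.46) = -1.07*u^2 - 6.29*u - 2.44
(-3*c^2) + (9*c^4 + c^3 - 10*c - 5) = 9*c^4 + c^3 - 3*c^2 - 10*c - 5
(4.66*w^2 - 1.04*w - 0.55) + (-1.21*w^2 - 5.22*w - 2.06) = 3.45*w^2 - 6.26*w - 2.61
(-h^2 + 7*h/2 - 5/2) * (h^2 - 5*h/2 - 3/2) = -h^4 + 6*h^3 - 39*h^2/4 + h + 15/4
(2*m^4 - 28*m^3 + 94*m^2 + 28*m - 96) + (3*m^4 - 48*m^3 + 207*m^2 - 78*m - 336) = 5*m^4 - 76*m^3 + 301*m^2 - 50*m - 432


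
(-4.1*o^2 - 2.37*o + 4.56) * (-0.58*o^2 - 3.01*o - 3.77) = 2.378*o^4 + 13.7156*o^3 + 19.9459*o^2 - 4.7907*o - 17.1912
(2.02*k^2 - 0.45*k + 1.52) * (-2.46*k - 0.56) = -4.9692*k^3 - 0.0242000000000002*k^2 - 3.4872*k - 0.8512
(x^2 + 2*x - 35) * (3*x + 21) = 3*x^3 + 27*x^2 - 63*x - 735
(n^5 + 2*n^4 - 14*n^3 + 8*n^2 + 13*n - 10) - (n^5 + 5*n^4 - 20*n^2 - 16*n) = -3*n^4 - 14*n^3 + 28*n^2 + 29*n - 10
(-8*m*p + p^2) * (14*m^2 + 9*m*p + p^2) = -112*m^3*p - 58*m^2*p^2 + m*p^3 + p^4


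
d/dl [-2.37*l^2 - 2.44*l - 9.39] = -4.74*l - 2.44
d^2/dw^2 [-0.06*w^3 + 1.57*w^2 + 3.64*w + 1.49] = 3.14 - 0.36*w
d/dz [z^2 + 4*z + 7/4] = 2*z + 4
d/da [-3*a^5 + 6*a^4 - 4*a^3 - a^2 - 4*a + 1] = -15*a^4 + 24*a^3 - 12*a^2 - 2*a - 4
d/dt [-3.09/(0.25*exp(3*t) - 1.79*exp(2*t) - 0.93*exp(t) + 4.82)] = (2.3175*exp(2*t) - 11.0622*exp(t) - 2.8737)*exp(t)/(0.25*exp(3*t) - 1.79*exp(2*t) - 0.93*exp(t) + 4.82)^2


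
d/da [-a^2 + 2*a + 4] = 2 - 2*a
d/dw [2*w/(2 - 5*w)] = 4/(5*w - 2)^2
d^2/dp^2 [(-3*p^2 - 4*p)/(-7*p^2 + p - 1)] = 14*(31*p^3 - 9*p^2 - 12*p + 1)/(343*p^6 - 147*p^5 + 168*p^4 - 43*p^3 + 24*p^2 - 3*p + 1)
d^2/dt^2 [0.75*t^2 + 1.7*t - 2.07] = 1.50000000000000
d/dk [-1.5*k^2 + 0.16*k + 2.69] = 0.16 - 3.0*k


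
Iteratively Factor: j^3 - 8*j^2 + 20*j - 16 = (j - 2)*(j^2 - 6*j + 8) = (j - 4)*(j - 2)*(j - 2)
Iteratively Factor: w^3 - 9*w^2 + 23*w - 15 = (w - 3)*(w^2 - 6*w + 5) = (w - 5)*(w - 3)*(w - 1)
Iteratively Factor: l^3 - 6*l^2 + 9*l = (l - 3)*(l^2 - 3*l) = l*(l - 3)*(l - 3)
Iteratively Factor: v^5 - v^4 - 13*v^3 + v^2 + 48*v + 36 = (v - 3)*(v^4 + 2*v^3 - 7*v^2 - 20*v - 12) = (v - 3)*(v + 2)*(v^3 - 7*v - 6) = (v - 3)*(v + 2)^2*(v^2 - 2*v - 3) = (v - 3)^2*(v + 2)^2*(v + 1)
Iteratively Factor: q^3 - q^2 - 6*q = (q)*(q^2 - q - 6) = q*(q + 2)*(q - 3)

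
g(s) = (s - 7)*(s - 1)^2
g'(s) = (s - 7)*(2*s - 2) + (s - 1)^2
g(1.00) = 0.00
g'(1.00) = 0.00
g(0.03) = -6.56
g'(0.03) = 14.46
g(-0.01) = -7.15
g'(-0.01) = 15.18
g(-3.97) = -270.97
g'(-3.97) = 133.74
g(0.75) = -0.39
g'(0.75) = 3.19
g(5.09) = -31.95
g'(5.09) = 1.10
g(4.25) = -29.05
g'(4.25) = -7.31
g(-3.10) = -169.78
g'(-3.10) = 99.63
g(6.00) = -25.00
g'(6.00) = 15.00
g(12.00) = 605.00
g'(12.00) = 231.00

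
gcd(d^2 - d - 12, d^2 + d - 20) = d - 4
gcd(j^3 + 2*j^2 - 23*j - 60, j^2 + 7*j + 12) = j^2 + 7*j + 12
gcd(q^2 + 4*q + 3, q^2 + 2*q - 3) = q + 3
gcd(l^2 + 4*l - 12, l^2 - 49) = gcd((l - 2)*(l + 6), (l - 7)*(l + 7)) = 1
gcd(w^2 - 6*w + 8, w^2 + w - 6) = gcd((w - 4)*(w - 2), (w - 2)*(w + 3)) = w - 2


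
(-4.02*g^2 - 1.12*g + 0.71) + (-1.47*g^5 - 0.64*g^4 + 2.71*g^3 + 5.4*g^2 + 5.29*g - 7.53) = -1.47*g^5 - 0.64*g^4 + 2.71*g^3 + 1.38*g^2 + 4.17*g - 6.82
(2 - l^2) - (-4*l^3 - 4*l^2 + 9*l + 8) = 4*l^3 + 3*l^2 - 9*l - 6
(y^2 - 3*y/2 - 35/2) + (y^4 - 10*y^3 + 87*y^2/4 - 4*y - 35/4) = y^4 - 10*y^3 + 91*y^2/4 - 11*y/2 - 105/4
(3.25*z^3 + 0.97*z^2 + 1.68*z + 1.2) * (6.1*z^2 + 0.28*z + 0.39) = 19.825*z^5 + 6.827*z^4 + 11.7871*z^3 + 8.1687*z^2 + 0.9912*z + 0.468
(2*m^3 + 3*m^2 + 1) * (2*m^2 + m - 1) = 4*m^5 + 8*m^4 + m^3 - m^2 + m - 1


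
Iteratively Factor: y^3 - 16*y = (y)*(y^2 - 16) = y*(y + 4)*(y - 4)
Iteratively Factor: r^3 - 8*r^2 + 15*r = (r - 5)*(r^2 - 3*r) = (r - 5)*(r - 3)*(r)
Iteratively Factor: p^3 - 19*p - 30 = (p + 3)*(p^2 - 3*p - 10) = (p + 2)*(p + 3)*(p - 5)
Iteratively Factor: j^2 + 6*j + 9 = (j + 3)*(j + 3)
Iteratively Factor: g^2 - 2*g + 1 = (g - 1)*(g - 1)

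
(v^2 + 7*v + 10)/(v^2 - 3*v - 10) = (v + 5)/(v - 5)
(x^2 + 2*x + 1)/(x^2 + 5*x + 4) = (x + 1)/(x + 4)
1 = 1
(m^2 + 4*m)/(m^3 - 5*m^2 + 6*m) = (m + 4)/(m^2 - 5*m + 6)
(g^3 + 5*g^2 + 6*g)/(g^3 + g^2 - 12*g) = (g^2 + 5*g + 6)/(g^2 + g - 12)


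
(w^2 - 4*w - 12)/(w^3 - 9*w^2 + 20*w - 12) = (w + 2)/(w^2 - 3*w + 2)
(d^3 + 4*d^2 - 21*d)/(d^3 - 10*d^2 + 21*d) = (d + 7)/(d - 7)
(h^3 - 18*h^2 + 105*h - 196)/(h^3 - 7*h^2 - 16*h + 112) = (h - 7)/(h + 4)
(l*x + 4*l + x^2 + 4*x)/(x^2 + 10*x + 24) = (l + x)/(x + 6)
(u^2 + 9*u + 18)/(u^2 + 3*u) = (u + 6)/u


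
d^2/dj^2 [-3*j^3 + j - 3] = -18*j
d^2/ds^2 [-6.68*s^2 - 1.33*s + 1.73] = -13.3600000000000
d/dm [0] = 0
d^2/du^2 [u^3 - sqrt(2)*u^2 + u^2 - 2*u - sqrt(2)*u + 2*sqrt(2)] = 6*u - 2*sqrt(2) + 2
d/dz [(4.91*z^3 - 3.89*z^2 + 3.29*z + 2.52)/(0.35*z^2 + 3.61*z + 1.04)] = (1.7185*z^4 + 35.4502*z^3 + 0.1248*z^2 - 9.8552*z - 5.6756)/(0.1225*z^4 + 2.527*z^3 + 13.7601*z^2 + 7.5088*z + 1.0816)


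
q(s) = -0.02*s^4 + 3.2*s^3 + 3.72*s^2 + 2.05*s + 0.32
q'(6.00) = 375.01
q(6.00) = 811.82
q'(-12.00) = 1433.41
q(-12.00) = -5432.92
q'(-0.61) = 1.10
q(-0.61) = -0.28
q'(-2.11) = 29.84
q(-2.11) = -17.90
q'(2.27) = 67.47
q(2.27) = 61.04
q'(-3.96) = 128.10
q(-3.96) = -153.10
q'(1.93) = 51.59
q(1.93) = 40.86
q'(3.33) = 130.32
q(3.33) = 164.10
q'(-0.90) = 3.19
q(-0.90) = -0.86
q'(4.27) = 202.63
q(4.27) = 319.39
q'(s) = -0.08*s^3 + 9.6*s^2 + 7.44*s + 2.05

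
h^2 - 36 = (h - 6)*(h + 6)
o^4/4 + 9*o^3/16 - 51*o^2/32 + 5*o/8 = o*(o/4 + 1)*(o - 5/4)*(o - 1/2)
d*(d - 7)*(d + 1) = d^3 - 6*d^2 - 7*d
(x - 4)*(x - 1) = x^2 - 5*x + 4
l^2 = l^2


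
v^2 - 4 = (v - 2)*(v + 2)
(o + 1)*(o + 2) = o^2 + 3*o + 2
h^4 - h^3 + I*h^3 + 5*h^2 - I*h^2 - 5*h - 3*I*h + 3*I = (h - 1)*(h - I)^2*(h + 3*I)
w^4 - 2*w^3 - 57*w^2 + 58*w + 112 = (w - 8)*(w - 2)*(w + 1)*(w + 7)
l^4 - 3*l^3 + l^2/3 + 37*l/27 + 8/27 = (l - 8/3)*(l - 1)*(l + 1/3)^2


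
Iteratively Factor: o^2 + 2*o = (o + 2)*(o)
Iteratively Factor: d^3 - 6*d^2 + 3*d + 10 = (d - 2)*(d^2 - 4*d - 5) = (d - 5)*(d - 2)*(d + 1)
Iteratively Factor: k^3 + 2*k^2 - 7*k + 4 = (k - 1)*(k^2 + 3*k - 4) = (k - 1)^2*(k + 4)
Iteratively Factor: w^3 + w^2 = (w + 1)*(w^2) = w*(w + 1)*(w)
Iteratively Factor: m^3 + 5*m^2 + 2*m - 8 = (m + 4)*(m^2 + m - 2) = (m - 1)*(m + 4)*(m + 2)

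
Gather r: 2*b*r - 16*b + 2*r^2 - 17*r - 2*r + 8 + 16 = -16*b + 2*r^2 + r*(2*b - 19) + 24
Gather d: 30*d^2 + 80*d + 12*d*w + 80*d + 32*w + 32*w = 30*d^2 + d*(12*w + 160) + 64*w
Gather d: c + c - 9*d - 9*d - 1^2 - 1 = 2*c - 18*d - 2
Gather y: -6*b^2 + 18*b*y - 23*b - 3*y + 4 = -6*b^2 - 23*b + y*(18*b - 3) + 4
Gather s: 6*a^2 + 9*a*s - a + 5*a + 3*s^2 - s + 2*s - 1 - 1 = 6*a^2 + 4*a + 3*s^2 + s*(9*a + 1) - 2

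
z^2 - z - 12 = (z - 4)*(z + 3)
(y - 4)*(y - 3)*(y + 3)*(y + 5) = y^4 + y^3 - 29*y^2 - 9*y + 180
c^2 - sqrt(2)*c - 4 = (c - 2*sqrt(2))*(c + sqrt(2))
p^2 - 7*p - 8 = (p - 8)*(p + 1)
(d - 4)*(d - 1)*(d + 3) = d^3 - 2*d^2 - 11*d + 12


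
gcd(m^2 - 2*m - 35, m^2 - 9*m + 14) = m - 7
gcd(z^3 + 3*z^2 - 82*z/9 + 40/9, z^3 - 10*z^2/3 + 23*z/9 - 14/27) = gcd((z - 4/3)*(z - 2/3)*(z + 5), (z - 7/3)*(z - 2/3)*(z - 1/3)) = z - 2/3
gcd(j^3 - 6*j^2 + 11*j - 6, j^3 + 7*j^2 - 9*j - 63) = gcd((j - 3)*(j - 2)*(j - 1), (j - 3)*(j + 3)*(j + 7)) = j - 3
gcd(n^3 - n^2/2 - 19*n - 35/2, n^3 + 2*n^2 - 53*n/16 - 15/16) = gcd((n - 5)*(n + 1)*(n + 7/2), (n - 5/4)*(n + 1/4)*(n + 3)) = 1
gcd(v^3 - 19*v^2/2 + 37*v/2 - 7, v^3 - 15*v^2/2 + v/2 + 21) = v^2 - 9*v + 14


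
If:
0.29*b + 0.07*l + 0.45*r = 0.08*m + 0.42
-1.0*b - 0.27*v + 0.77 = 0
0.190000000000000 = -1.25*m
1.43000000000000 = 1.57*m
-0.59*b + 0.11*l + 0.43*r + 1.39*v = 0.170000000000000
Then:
No Solution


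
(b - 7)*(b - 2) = b^2 - 9*b + 14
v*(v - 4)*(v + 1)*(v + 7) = v^4 + 4*v^3 - 25*v^2 - 28*v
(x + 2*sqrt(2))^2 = x^2 + 4*sqrt(2)*x + 8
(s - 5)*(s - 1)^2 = s^3 - 7*s^2 + 11*s - 5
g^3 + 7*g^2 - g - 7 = (g - 1)*(g + 1)*(g + 7)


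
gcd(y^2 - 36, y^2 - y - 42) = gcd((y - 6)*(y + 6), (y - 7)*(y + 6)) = y + 6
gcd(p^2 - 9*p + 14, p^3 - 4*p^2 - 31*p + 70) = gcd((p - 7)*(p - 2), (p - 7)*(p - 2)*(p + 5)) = p^2 - 9*p + 14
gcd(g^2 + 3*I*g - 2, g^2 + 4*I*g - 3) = g + I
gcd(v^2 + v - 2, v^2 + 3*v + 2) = v + 2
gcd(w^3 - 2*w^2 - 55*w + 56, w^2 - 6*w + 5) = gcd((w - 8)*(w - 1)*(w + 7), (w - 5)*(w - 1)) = w - 1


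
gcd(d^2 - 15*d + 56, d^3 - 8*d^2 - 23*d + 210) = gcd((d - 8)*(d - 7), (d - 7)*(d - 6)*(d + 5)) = d - 7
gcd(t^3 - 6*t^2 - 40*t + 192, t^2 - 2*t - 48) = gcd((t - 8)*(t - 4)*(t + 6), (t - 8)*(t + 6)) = t^2 - 2*t - 48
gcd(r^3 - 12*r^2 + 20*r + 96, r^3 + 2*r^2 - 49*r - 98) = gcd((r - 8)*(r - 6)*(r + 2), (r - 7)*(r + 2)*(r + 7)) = r + 2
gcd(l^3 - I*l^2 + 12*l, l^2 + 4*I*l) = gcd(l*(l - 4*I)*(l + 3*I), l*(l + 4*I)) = l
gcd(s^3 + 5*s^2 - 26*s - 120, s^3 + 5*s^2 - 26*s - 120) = s^3 + 5*s^2 - 26*s - 120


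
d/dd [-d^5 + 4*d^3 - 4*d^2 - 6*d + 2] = -5*d^4 + 12*d^2 - 8*d - 6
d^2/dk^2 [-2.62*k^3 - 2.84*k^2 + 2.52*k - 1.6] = -15.72*k - 5.68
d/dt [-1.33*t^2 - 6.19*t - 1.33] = -2.66*t - 6.19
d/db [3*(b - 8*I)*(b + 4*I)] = 6*b - 12*I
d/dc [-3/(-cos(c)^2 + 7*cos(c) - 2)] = 3*(2*cos(c) - 7)*sin(c)/(cos(c)^2 - 7*cos(c) + 2)^2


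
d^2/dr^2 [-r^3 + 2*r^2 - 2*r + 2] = 4 - 6*r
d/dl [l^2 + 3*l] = 2*l + 3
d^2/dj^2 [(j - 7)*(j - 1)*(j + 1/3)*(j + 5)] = 12*j^2 - 16*j - 68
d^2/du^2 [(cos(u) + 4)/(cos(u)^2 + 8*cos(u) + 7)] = (-(1 - cos(2*u))^2 - 97*cos(u) - 94*cos(2*u) - 7*cos(3*u) + 1286)/(4*(cos(u) + 1)^2*(cos(u) + 7)^3)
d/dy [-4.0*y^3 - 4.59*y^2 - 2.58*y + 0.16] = -12.0*y^2 - 9.18*y - 2.58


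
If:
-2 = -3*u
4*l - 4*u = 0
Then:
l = 2/3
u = 2/3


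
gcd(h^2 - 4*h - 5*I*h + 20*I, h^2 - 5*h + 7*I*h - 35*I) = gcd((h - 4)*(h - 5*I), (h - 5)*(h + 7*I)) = 1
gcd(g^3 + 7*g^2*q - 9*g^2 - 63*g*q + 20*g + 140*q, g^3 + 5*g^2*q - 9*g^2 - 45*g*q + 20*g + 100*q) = g^2 - 9*g + 20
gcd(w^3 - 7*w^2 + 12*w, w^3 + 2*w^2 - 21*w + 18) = w - 3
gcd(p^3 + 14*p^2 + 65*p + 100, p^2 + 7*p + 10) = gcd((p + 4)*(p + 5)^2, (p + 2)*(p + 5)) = p + 5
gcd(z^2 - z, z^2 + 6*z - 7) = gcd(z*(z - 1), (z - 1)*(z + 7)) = z - 1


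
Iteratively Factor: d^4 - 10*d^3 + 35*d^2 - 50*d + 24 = (d - 3)*(d^3 - 7*d^2 + 14*d - 8) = (d - 3)*(d - 2)*(d^2 - 5*d + 4) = (d - 3)*(d - 2)*(d - 1)*(d - 4)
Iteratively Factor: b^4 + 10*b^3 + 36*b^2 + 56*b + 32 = (b + 2)*(b^3 + 8*b^2 + 20*b + 16) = (b + 2)^2*(b^2 + 6*b + 8) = (b + 2)^2*(b + 4)*(b + 2)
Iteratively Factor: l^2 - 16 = (l - 4)*(l + 4)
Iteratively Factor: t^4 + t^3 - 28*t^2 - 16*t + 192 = (t - 4)*(t^3 + 5*t^2 - 8*t - 48) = (t - 4)*(t - 3)*(t^2 + 8*t + 16) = (t - 4)*(t - 3)*(t + 4)*(t + 4)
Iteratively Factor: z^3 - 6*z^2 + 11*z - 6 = (z - 3)*(z^2 - 3*z + 2) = (z - 3)*(z - 2)*(z - 1)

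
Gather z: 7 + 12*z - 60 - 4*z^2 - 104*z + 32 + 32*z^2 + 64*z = 28*z^2 - 28*z - 21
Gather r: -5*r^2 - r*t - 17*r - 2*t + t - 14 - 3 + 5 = -5*r^2 + r*(-t - 17) - t - 12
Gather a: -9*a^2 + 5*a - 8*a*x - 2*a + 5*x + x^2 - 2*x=-9*a^2 + a*(3 - 8*x) + x^2 + 3*x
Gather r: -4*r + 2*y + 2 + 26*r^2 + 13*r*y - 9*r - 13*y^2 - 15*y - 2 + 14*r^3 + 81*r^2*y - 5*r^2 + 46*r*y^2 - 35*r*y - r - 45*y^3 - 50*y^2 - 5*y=14*r^3 + r^2*(81*y + 21) + r*(46*y^2 - 22*y - 14) - 45*y^3 - 63*y^2 - 18*y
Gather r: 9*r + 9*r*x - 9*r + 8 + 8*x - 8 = 9*r*x + 8*x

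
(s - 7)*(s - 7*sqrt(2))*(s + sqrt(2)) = s^3 - 6*sqrt(2)*s^2 - 7*s^2 - 14*s + 42*sqrt(2)*s + 98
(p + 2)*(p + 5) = p^2 + 7*p + 10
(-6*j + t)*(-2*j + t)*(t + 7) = 12*j^2*t + 84*j^2 - 8*j*t^2 - 56*j*t + t^3 + 7*t^2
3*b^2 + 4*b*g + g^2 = (b + g)*(3*b + g)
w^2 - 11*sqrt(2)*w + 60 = (w - 6*sqrt(2))*(w - 5*sqrt(2))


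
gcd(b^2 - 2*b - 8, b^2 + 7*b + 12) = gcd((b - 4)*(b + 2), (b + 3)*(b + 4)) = 1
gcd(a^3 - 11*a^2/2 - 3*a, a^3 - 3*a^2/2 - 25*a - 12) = a^2 - 11*a/2 - 3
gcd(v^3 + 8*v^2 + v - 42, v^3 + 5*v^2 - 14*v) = v^2 + 5*v - 14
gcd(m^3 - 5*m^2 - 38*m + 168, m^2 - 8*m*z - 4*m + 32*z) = m - 4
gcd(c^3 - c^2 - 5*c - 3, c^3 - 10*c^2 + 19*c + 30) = c + 1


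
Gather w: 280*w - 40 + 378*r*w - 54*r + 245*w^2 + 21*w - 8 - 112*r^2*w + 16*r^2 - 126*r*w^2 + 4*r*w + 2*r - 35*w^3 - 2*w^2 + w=16*r^2 - 52*r - 35*w^3 + w^2*(243 - 126*r) + w*(-112*r^2 + 382*r + 302) - 48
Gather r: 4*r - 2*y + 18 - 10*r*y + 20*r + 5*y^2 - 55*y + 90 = r*(24 - 10*y) + 5*y^2 - 57*y + 108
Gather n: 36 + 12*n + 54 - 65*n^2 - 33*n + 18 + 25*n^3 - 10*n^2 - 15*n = 25*n^3 - 75*n^2 - 36*n + 108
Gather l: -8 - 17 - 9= -34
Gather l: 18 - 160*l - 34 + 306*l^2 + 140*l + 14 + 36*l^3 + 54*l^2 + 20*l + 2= 36*l^3 + 360*l^2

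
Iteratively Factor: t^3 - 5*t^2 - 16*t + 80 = (t - 5)*(t^2 - 16) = (t - 5)*(t + 4)*(t - 4)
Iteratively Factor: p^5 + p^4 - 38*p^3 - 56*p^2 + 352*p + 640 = (p - 5)*(p^4 + 6*p^3 - 8*p^2 - 96*p - 128) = (p - 5)*(p + 4)*(p^3 + 2*p^2 - 16*p - 32) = (p - 5)*(p + 4)^2*(p^2 - 2*p - 8) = (p - 5)*(p - 4)*(p + 4)^2*(p + 2)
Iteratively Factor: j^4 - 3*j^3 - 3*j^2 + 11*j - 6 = (j + 2)*(j^3 - 5*j^2 + 7*j - 3) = (j - 1)*(j + 2)*(j^2 - 4*j + 3) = (j - 3)*(j - 1)*(j + 2)*(j - 1)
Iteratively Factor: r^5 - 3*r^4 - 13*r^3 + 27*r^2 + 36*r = (r - 3)*(r^4 - 13*r^2 - 12*r) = (r - 3)*(r + 3)*(r^3 - 3*r^2 - 4*r) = (r - 3)*(r + 1)*(r + 3)*(r^2 - 4*r) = (r - 4)*(r - 3)*(r + 1)*(r + 3)*(r)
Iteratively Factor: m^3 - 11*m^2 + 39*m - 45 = (m - 5)*(m^2 - 6*m + 9) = (m - 5)*(m - 3)*(m - 3)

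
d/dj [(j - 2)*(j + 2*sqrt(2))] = 2*j - 2 + 2*sqrt(2)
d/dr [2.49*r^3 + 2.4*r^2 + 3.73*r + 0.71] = 7.47*r^2 + 4.8*r + 3.73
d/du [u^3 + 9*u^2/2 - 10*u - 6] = 3*u^2 + 9*u - 10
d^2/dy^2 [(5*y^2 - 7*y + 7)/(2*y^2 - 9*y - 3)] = 2*(62*y^3 + 174*y^2 - 504*y + 843)/(8*y^6 - 108*y^5 + 450*y^4 - 405*y^3 - 675*y^2 - 243*y - 27)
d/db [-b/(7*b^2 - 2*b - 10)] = (7*b^2 + 10)/(49*b^4 - 28*b^3 - 136*b^2 + 40*b + 100)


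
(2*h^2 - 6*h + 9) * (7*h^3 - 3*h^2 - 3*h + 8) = 14*h^5 - 48*h^4 + 75*h^3 + 7*h^2 - 75*h + 72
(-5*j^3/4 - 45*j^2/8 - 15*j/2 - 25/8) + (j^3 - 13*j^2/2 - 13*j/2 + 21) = -j^3/4 - 97*j^2/8 - 14*j + 143/8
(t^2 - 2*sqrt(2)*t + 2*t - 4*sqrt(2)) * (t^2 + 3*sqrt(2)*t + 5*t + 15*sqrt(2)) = t^4 + sqrt(2)*t^3 + 7*t^3 - 2*t^2 + 7*sqrt(2)*t^2 - 84*t + 10*sqrt(2)*t - 120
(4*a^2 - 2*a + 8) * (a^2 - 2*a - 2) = 4*a^4 - 10*a^3 + 4*a^2 - 12*a - 16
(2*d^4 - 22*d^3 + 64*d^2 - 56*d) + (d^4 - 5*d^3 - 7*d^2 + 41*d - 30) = 3*d^4 - 27*d^3 + 57*d^2 - 15*d - 30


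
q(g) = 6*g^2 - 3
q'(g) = 12*g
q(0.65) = -0.46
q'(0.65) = 7.80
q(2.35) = 30.14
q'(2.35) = 28.20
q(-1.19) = 5.50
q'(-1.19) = -14.28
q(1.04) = 3.49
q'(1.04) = 12.48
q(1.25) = 6.38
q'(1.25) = 15.00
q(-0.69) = -0.14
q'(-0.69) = -8.28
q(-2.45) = 33.02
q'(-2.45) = -29.40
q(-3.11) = 55.03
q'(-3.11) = -37.32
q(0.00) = -3.00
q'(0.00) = 0.00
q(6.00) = 213.00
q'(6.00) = 72.00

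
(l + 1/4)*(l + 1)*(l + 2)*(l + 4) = l^4 + 29*l^3/4 + 63*l^2/4 + 23*l/2 + 2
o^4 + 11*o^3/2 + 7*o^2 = o^2*(o + 2)*(o + 7/2)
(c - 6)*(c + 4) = c^2 - 2*c - 24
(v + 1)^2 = v^2 + 2*v + 1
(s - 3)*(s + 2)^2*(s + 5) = s^4 + 6*s^3 - 3*s^2 - 52*s - 60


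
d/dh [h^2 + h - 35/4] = 2*h + 1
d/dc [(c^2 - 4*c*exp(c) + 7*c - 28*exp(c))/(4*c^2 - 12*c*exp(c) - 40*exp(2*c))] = ((-c^2 + 3*c*exp(c) + 10*exp(2*c))*(4*c*exp(c) - 2*c + 32*exp(c) - 7) + (c^2 - 4*c*exp(c) + 7*c - 28*exp(c))*(3*c*exp(c) - 2*c + 20*exp(2*c) + 3*exp(c)))/(4*(-c^2 + 3*c*exp(c) + 10*exp(2*c))^2)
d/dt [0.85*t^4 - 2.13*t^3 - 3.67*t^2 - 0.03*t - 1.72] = 3.4*t^3 - 6.39*t^2 - 7.34*t - 0.03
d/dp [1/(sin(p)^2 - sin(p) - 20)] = (1 - 2*sin(p))*cos(p)/(sin(p) + cos(p)^2 + 19)^2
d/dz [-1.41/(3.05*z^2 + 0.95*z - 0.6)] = (8.601*z + 1.3395)/(3.05*z^2 + 0.95*z - 0.6)^2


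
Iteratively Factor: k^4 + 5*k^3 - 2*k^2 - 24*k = (k - 2)*(k^3 + 7*k^2 + 12*k) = (k - 2)*(k + 3)*(k^2 + 4*k) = (k - 2)*(k + 3)*(k + 4)*(k)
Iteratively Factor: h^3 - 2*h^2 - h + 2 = (h + 1)*(h^2 - 3*h + 2) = (h - 1)*(h + 1)*(h - 2)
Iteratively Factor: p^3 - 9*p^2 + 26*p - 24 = (p - 4)*(p^2 - 5*p + 6) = (p - 4)*(p - 2)*(p - 3)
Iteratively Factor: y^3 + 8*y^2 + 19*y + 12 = (y + 1)*(y^2 + 7*y + 12) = (y + 1)*(y + 3)*(y + 4)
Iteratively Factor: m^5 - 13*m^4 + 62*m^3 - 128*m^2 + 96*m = (m - 3)*(m^4 - 10*m^3 + 32*m^2 - 32*m) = (m - 3)*(m - 2)*(m^3 - 8*m^2 + 16*m) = (m - 4)*(m - 3)*(m - 2)*(m^2 - 4*m) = m*(m - 4)*(m - 3)*(m - 2)*(m - 4)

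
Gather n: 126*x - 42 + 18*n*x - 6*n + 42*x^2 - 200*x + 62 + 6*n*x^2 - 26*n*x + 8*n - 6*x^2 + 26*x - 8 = n*(6*x^2 - 8*x + 2) + 36*x^2 - 48*x + 12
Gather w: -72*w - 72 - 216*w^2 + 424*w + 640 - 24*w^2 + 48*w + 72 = -240*w^2 + 400*w + 640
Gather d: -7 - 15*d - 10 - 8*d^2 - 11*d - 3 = -8*d^2 - 26*d - 20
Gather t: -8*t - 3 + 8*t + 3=0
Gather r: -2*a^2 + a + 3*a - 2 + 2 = -2*a^2 + 4*a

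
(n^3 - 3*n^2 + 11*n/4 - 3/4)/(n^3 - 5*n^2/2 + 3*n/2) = (n - 1/2)/n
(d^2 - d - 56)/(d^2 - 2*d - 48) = (d + 7)/(d + 6)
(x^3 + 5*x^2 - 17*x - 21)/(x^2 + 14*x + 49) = (x^2 - 2*x - 3)/(x + 7)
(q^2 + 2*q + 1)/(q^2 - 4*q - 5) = (q + 1)/(q - 5)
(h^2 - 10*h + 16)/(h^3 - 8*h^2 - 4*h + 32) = 1/(h + 2)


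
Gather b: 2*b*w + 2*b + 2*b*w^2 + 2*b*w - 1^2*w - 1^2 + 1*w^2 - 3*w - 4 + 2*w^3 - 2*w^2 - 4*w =b*(2*w^2 + 4*w + 2) + 2*w^3 - w^2 - 8*w - 5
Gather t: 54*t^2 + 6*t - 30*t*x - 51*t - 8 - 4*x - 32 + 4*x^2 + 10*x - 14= 54*t^2 + t*(-30*x - 45) + 4*x^2 + 6*x - 54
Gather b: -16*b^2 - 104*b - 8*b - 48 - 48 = -16*b^2 - 112*b - 96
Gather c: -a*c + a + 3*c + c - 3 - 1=a + c*(4 - a) - 4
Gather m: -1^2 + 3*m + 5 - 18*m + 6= 10 - 15*m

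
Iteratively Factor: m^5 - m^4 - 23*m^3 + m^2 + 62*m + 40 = (m - 2)*(m^4 + m^3 - 21*m^2 - 41*m - 20) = (m - 2)*(m + 1)*(m^3 - 21*m - 20) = (m - 5)*(m - 2)*(m + 1)*(m^2 + 5*m + 4) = (m - 5)*(m - 2)*(m + 1)*(m + 4)*(m + 1)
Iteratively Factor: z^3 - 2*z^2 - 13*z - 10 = (z + 1)*(z^2 - 3*z - 10) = (z - 5)*(z + 1)*(z + 2)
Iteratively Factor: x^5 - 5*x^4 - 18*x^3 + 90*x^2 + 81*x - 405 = (x + 3)*(x^4 - 8*x^3 + 6*x^2 + 72*x - 135) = (x - 5)*(x + 3)*(x^3 - 3*x^2 - 9*x + 27) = (x - 5)*(x + 3)^2*(x^2 - 6*x + 9) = (x - 5)*(x - 3)*(x + 3)^2*(x - 3)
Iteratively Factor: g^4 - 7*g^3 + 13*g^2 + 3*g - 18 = (g - 2)*(g^3 - 5*g^2 + 3*g + 9) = (g - 2)*(g + 1)*(g^2 - 6*g + 9) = (g - 3)*(g - 2)*(g + 1)*(g - 3)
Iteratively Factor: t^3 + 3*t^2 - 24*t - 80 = (t + 4)*(t^2 - t - 20) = (t + 4)^2*(t - 5)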